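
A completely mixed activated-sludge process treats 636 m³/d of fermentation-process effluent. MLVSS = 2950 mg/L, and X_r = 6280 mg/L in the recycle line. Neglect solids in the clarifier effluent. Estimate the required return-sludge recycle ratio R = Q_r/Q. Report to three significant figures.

R ≈ 0.886

R = Q_r/Q = X/(X_r − X) = 2950 / (6280 − 2950) = 0.8859.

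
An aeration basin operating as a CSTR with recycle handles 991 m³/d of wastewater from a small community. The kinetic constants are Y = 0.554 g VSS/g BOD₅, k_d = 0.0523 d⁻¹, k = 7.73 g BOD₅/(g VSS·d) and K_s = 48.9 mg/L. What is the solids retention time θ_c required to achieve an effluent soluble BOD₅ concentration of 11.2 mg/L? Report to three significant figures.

θ_c ≈ 1.34 d

At the target effluent, Y k S/(K_s+S) = 0.554×7.73×11.2/60.10 = 0.7981 d⁻¹.
Then 1/θ_c = μ − k_d = 0.7981 − 0.0523 = 0.7458 d⁻¹, giving θ_c = 1.341 d.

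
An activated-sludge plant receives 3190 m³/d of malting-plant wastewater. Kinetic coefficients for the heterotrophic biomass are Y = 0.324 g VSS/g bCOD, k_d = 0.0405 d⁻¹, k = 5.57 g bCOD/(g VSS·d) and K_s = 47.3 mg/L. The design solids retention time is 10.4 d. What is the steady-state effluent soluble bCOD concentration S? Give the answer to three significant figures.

S ≈ 3.88 mg/L

For a completely mixed reactor with recycle the Lawrence–McCarty relation gives S = K_s·(1 + k_d·θ_c) / [θ_c·(Y·k − k_d) − 1] = 47.3 × (1 + 0.0405 × 10.4) / [10.4 × (0.324 × 5.57 − 0.0405) − 1] = 67.22 / 17.35 = 3.875 mg/L.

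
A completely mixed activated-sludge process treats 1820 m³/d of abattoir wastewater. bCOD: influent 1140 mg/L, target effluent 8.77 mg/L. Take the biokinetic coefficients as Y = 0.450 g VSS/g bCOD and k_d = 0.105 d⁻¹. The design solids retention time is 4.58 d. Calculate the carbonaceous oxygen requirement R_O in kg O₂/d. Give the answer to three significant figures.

R_O ≈ 1170 kg O₂/d

Observed yield with endogenous decay: Y_obs = Y / (1 + k_d·θ_c) = 0.450 / (1 + 0.105 × 4.58) = 0.450 / 1.481 = 0.3039 g VSS/g bCOD.
Q·(S₀ − S) = 1820 × (1140 − 8.77) × 10⁻³ = 2059 kg/d removed.
Biomass synthesised: P_X = Y_obs × 2059 = 625.6 kg VSS/d.
R_O = Q·(S₀ − S) − 1.42·P_X = 2059 − 1.42 × 625.6 = 1170 kg O₂/d.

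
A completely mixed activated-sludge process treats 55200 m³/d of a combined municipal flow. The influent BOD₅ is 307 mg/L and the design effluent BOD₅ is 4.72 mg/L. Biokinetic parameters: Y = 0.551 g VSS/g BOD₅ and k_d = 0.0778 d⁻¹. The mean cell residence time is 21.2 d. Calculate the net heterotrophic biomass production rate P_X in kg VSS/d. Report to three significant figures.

P_X ≈ 3470 kg VSS/d

Observed yield with endogenous decay: Y_obs = Y / (1 + k_d·θ_c) = 0.551 / (1 + 0.0778 × 21.2) = 0.551 / 2.649 = 0.2080 g VSS/g BOD₅.
ΔS = 307 − 4.72 = 302.3 mg/L, so the substrate removal rate is 55200 × 302.3/1000 = 16686 kg BOD₅/d.
Biomass produced: P_X = Y_obs·Q·ΔS = 0.2080 × 16686 ≈ 3470 kg VSS/d.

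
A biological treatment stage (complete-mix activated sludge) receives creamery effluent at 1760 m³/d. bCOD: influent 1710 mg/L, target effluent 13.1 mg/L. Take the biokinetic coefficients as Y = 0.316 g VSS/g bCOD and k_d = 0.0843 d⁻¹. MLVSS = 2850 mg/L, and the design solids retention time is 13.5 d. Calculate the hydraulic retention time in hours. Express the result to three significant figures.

τ ≈ 28.5 h

From the SRT design equation V = Y Q (S₀−S) θ_c / [X (1 + k_d θ_c)] = 0.316 × 1760 × (1710 − 13.1) × 13.5 / [2850 × (1 + 0.0843 × 13.5)] = 1.27×10^7 / 6093 = 2091 m³.
Hydraulic retention time τ = V/Q = 2091 / 1760 = 1.188 d = 28.51 h.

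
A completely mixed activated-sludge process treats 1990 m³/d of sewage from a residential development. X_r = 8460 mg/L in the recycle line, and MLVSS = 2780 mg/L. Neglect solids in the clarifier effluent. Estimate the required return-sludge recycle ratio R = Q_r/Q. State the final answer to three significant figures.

Solids balance on the clarifier gives (1+R)X = R·X_r, so R = X/(X_r − X) = 2780 / (8460 − 2780) = 0.4894.

R ≈ 0.489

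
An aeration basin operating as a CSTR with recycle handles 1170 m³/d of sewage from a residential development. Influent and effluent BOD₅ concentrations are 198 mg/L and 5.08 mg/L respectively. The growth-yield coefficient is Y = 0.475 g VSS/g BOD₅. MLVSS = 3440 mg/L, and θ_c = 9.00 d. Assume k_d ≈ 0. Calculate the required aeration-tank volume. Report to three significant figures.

V ≈ 281 m³

V·X = Y·Q·ΔS·θ_c gives V = 0.475 × 1170 × (198 − 5.08) × 9.00 / 3440 = 280.5 m³.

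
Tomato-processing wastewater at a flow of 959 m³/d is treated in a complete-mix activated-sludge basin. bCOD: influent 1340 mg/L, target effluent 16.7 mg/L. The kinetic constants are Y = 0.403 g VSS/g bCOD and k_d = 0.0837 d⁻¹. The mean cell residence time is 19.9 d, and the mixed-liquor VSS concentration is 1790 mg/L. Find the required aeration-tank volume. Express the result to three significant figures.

V ≈ 2130 m³

From the SRT design equation V = Y Q (S₀−S) θ_c / [X (1 + k_d θ_c)] = 0.403 × 959 × (1340 − 16.7) × 19.9 / [1790 × (1 + 0.0837 × 19.9)] = 1.02×10^7 / 4771 = 2133 m³.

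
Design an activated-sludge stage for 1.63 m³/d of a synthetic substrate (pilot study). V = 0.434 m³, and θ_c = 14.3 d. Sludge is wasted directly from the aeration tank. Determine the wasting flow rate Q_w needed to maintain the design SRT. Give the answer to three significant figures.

With mixed-liquor wasting, θ_c = V/Q_w, so Q_w = V/θ_c = 0.4340/14.3 = 0.03035 m³/d.

Q_w ≈ 0.0303 m³/d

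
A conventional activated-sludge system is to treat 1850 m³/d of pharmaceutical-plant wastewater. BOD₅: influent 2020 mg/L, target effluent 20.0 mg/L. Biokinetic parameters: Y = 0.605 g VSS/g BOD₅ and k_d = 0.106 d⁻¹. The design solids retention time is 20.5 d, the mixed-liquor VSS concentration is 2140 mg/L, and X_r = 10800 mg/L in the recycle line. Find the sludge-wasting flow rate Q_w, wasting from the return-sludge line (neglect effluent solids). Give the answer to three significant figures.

From the SRT design equation V = Y Q (S₀−S) θ_c / [X (1 + k_d θ_c)] = 0.605 × 1850 × (2020 − 20.0) × 20.5 / [2140 × (1 + 0.106 × 20.5)] = 4.59×10^7 / 6790 = 6758 m³.
Wasting from the return line (neglecting effluent solids): Q_w = V·X / (θ_c·X_r) = 6758 × 2140 / (20.5 × 10800) = 65.32 m³/d.

Q_w ≈ 65.3 m³/d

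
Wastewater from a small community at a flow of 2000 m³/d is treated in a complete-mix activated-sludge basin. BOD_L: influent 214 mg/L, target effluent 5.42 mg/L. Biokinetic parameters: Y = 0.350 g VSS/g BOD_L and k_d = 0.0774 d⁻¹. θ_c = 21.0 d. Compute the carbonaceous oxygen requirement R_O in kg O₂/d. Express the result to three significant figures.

Y_obs = Y / (1 + k_d θ_c) = 0.350 / (1 + 0.0774 × 21.0) = 0.350 / 2.625 = 0.1333.
Substrate removed = Q·(S₀ − S) = 2000 m³/d × (214 − 5.42) g/m³ = 4.17×10^5 g/d = 417.2 kg/d.
Biomass synthesised: P_X = Y_obs × 417.2 = 55.61 kg VSS/d.
Carbonaceous O₂ demand = substrate oxidised − cell-mass equivalent = 417.2 − 1.42 × 55.61 = 338.2 kg O₂/d.

R_O ≈ 338 kg O₂/d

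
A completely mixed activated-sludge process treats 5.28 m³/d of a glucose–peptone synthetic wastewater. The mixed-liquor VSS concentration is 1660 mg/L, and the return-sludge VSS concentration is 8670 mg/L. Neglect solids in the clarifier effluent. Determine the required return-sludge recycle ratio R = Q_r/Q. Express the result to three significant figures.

R ≈ 0.237

R = Q_r/Q = X/(X_r − X) = 1660 / (8670 − 1660) = 0.2368.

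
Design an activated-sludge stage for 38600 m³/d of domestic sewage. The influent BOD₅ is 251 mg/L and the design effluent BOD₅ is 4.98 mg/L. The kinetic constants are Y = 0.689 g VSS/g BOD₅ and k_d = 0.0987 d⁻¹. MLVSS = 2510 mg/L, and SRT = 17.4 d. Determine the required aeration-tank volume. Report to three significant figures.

Rearranging the biomass balance for a CMAS with decay, V = Y·Q·ΔS·θ_c / [X·(1+k_d θ_c)] = 0.689 × 38600 × (251 − 4.98) × 17.4 / [2510 × (1 + 0.0987 × 17.4)] = 1.14×10^8 / 6821 = 16692 m³.

V ≈ 16700 m³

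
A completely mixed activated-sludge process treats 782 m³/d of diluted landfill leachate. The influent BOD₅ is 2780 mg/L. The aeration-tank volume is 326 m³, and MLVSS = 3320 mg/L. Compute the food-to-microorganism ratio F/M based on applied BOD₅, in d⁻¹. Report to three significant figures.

F/M ≈ 2.01 d⁻¹

F/M = applied load / biomass = Q·S₀/(V·X) = 782 × 2780 / (326.0 × 3320) = 2.009 d⁻¹.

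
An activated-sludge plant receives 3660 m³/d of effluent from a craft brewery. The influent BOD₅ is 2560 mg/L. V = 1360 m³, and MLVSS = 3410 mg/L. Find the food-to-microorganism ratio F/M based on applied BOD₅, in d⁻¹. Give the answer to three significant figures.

F/M = Q·S₀ / (V·X) = 3660 × 2560 / (1360 × 3410) = 2.020 g BOD₅·(g VSS·d)⁻¹.

F/M ≈ 2.02 d⁻¹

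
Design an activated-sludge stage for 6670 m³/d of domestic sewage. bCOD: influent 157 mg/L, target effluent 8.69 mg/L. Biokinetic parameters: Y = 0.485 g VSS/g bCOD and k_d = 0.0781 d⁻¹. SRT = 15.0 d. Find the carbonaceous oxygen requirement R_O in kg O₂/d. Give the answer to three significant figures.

R_O ≈ 675 kg O₂/d

The observed yield is Y_obs = Y/(1 + k_d·θ_c) = 0.485 / (1 + 0.0781 × 15.0) = 0.485 / 2.171 = 0.2233 g VSS per g bCOD removed.
Q·(S₀ − S) = 6670 × (157 − 8.69) × 10⁻³ = 989.2 kg/d removed.
P_X = Y_obs·Q·(S₀ − S) = 0.2233 × 989.2 = 220.9 kg VSS/d.
R_O = Q·(S₀ − S) − 1.42·P_X = 989.2 − 1.42 × 220.9 = 675.5 kg O₂/d.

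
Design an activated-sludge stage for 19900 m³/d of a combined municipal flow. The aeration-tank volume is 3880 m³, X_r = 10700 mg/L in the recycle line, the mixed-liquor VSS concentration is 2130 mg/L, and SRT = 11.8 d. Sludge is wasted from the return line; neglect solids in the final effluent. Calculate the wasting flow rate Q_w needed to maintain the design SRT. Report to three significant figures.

Wasting from the return line (neglecting effluent solids): Q_w = V·X / (θ_c·X_r) = 3880 × 2130 / (11.8 × 10700) = 65.46 m³/d.

Q_w ≈ 65.5 m³/d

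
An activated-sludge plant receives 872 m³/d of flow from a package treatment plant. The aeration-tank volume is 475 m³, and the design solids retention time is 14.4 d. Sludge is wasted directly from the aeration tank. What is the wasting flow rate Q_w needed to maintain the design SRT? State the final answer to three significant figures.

Wasting from the aeration tank: Q_w = V / θ_c = 475.0 / 14.4 = 32.99 m³/d.

Q_w ≈ 33.0 m³/d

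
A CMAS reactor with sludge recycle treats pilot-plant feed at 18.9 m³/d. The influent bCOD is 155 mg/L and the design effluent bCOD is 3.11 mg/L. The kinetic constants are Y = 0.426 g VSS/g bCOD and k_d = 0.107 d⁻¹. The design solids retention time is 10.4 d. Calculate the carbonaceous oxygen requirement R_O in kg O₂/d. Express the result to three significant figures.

R_O ≈ 2.05 kg O₂/d

Observed yield with endogenous decay: Y_obs = Y / (1 + k_d·θ_c) = 0.426 / (1 + 0.107 × 10.4) = 0.426 / 2.113 = 0.2016 g VSS/g bCOD.
ΔS = 155 − 3.11 = 151.9 mg/L, so the substrate removal rate is 18.9 × 151.9/1000 = 2.871 kg bCOD/d.
Biomass synthesised: P_X = Y_obs × 2.871 = 0.5788 kg VSS/d.
Carbonaceous O₂ demand = substrate oxidised − cell-mass equivalent = 2.871 − 1.42 × 0.5788 = 2.049 kg O₂/d.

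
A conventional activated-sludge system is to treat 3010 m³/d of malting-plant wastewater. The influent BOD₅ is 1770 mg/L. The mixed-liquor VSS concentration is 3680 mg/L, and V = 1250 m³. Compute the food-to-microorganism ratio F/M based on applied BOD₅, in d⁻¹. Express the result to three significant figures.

F/M ≈ 1.16 d⁻¹

F/M = Q·S₀ / (V·X) = 3010 × 1770 / (1250 × 3680) = 1.158 g BOD₅·(g VSS·d)⁻¹.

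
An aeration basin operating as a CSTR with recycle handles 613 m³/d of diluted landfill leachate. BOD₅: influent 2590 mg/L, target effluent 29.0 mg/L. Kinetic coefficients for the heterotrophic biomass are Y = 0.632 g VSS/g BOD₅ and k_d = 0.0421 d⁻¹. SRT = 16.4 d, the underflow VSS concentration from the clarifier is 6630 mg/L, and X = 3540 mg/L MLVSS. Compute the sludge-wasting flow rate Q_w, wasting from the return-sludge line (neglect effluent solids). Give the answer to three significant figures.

Q_w ≈ 88.5 m³/d

Rearranging the biomass balance for a CMAS with decay, V = Y·Q·ΔS·θ_c / [X·(1+k_d θ_c)] = 0.632 × 613 × (2590 − 29.0) × 16.4 / [3540 × (1 + 0.0421 × 16.4)] = 1.63×10^7 / 5984 = 2719 m³.
Q_w = (V·X)/(θ_c X_r) = 2719 × 3540 / (16.4 × 6630) = 88.53 m³/d.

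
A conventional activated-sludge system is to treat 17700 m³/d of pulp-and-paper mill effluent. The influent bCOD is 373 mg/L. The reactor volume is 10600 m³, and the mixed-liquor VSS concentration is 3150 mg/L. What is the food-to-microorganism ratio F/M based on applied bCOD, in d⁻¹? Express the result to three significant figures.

Food-to-microorganism ratio F/M = Q S₀ / (V X) = 17700 × 373 / (10600 × 3150) = 0.1977 d⁻¹.

F/M ≈ 0.198 d⁻¹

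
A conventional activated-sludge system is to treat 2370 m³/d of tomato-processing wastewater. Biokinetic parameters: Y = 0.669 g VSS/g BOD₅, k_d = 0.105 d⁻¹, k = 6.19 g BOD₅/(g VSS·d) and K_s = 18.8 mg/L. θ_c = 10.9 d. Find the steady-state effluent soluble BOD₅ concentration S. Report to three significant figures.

For a completely mixed reactor with recycle the Lawrence–McCarty relation gives S = K_s·(1 + k_d·θ_c) / [θ_c·(Y·k − k_d) − 1] = 18.8 × (1 + 0.105 × 10.9) / [10.9 × (0.669 × 6.19 − 0.105) − 1] = 40.32 / 42.99 = 0.9377 mg/L.

S ≈ 0.938 mg/L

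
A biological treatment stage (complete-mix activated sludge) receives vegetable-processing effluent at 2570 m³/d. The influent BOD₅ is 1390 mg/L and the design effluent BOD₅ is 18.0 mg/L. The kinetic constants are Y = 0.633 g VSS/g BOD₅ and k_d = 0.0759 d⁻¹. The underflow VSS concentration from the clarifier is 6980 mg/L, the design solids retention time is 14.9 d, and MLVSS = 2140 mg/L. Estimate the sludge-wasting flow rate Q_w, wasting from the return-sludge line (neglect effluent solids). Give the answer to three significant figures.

Q_w ≈ 150 m³/d

From the SRT design equation V = Y Q (S₀−S) θ_c / [X (1 + k_d θ_c)] = 0.633 × 2570 × (1390 − 18.0) × 14.9 / [2140 × (1 + 0.0759 × 14.9)] = 3.33×10^7 / 4560 = 7293 m³.
Wasting from the return line (neglecting effluent solids): Q_w = V·X / (θ_c·X_r) = 7293 × 2140 / (14.9 × 6980) = 150.1 m³/d.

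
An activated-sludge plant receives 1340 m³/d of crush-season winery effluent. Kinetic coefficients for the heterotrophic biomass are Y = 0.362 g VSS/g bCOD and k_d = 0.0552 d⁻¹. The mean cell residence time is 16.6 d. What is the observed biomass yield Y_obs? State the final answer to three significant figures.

Y_obs ≈ 0.189 g VSS/g bCOD

The observed yield is Y_obs = Y/(1 + k_d·θ_c) = 0.362 / (1 + 0.0552 × 16.6) = 0.362 / 1.916 = 0.1889 g VSS per g bCOD removed.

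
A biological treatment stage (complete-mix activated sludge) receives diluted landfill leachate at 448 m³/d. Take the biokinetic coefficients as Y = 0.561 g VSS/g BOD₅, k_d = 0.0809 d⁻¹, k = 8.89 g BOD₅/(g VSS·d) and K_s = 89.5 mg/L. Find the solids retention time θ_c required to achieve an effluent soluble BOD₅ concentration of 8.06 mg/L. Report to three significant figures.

θ_c ≈ 3.02 d

Specific growth rate at S = 8.06 mg/L: μ = YkS/(K_s+S) = 0.561·8.89·8.06/(89.5+8.06) = 0.4120 d⁻¹.
1/θ_c = 0.4120 − 0.0809 = 0.3311 d⁻¹, so θ_c = 3.020 d.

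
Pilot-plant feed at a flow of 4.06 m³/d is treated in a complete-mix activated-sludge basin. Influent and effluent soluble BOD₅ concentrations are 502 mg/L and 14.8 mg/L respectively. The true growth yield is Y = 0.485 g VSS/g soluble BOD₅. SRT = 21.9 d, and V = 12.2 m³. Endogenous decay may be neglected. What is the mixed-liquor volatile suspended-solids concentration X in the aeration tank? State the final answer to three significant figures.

From V·X = Y·Q·(S₀ − S)·θ_c (decay neglected): X = 0.485 × 4.06 × (502 − 14.8) × 21.9 / 12.2 = 1722 mg/L.

X ≈ 1720 mg/L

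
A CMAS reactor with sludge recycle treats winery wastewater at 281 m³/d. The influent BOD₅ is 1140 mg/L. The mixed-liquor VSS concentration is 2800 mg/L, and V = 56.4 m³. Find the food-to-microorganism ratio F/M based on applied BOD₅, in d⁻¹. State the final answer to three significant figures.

F/M = applied load / biomass = Q·S₀/(V·X) = 281 × 1140 / (56.40 × 2800) = 2.028 d⁻¹.

F/M ≈ 2.03 d⁻¹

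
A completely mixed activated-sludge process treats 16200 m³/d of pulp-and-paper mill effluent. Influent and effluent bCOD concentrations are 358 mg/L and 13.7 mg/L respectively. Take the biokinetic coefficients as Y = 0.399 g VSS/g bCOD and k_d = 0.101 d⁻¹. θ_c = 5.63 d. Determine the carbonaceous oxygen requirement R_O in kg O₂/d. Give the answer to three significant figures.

Correct the yield for decay: Y_obs = Y/(1 + k_d θ_c) = 0.399 / (1 + 0.101 × 5.63) = 0.399 / 1.569 = 0.2544.
Substrate removed = Q·(S₀ − S) = 16200 m³/d × (358 − 13.7) g/m³ = 5.58×10^6 g/d = 5578 kg/d.
P_X = Y_obs·Q·(S₀ − S) = 0.2544 × 5578 = 1419 kg VSS/d.
R_O = Q·(S₀ − S) − 1.42·P_X = 5578 − 1.42 × 1419 = 3563 kg O₂/d.

R_O ≈ 3560 kg O₂/d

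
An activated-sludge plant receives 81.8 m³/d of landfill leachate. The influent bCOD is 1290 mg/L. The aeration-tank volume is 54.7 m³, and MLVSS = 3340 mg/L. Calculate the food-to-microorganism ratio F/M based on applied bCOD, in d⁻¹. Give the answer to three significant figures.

F/M = applied load / biomass = Q·S₀/(V·X) = 81.8 × 1290 / (54.70 × 3340) = 0.5776 d⁻¹.

F/M ≈ 0.578 d⁻¹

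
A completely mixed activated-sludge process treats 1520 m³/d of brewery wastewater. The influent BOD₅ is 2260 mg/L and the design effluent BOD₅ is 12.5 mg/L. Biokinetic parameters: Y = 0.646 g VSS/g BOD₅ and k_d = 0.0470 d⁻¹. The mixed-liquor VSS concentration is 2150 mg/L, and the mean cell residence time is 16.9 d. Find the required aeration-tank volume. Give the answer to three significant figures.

V ≈ 9670 m³

From the SRT design equation V = Y Q (S₀−S) θ_c / [X (1 + k_d θ_c)] = 0.646 × 1520 × (2260 − 12.5) × 16.9 / [2150 × (1 + 0.0470 × 16.9)] = 3.73×10^7 / 3858 = 9668 m³.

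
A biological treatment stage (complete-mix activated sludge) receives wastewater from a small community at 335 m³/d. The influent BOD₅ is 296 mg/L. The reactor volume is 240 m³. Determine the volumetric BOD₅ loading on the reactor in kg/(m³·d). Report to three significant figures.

L_v ≈ 0.413 kg BOD₅/(m³·d)

Applied BOD₅ load per unit volume = Q·S₀/V = (335 × 296/1000)/240.0 = 0.4132 kg BOD₅·m⁻³·d⁻¹.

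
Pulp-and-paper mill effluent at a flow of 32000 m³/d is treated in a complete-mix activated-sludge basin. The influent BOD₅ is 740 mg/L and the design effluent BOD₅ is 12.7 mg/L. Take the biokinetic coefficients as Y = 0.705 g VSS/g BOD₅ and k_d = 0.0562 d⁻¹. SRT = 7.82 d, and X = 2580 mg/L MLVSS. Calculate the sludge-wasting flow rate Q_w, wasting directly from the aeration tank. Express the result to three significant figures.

Q_w ≈ 4420 m³/d

From the SRT design equation V = Y Q (S₀−S) θ_c / [X (1 + k_d θ_c)] = 0.705 × 32000 × (740 − 12.7) × 7.82 / [2580 × (1 + 0.0562 × 7.82)] = 1.28×10^8 / 3714 = 34549 m³.
For wasting at MLVSS concentration, Q_w = V/θ_c = 34549/7.82 = 4418 m³/d.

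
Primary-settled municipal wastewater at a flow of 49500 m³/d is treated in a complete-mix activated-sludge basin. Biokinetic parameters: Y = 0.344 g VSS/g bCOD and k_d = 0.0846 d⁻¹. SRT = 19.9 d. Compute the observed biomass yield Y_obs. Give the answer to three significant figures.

Observed yield with endogenous decay: Y_obs = Y / (1 + k_d·θ_c) = 0.344 / (1 + 0.0846 × 19.9) = 0.344 / 2.684 = 0.1282 g VSS/g bCOD.

Y_obs ≈ 0.128 g VSS/g bCOD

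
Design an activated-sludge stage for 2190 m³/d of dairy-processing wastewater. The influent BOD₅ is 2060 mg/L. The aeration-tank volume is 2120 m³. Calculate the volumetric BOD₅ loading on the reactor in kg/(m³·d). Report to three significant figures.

Volumetric loading L_v = Q·S₀ / V = 2190 × 2060 g/m³ / 2120 m³ = 2128 g/(m³·d) = 2.128 kg BOD₅/(m³·d).

L_v ≈ 2.13 kg BOD₅/(m³·d)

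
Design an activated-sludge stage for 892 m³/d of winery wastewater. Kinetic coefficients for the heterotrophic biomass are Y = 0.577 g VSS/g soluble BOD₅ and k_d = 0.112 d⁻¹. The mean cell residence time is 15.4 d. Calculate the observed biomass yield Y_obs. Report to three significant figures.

Y_obs = Y / (1 + k_d θ_c) = 0.577 / (1 + 0.112 × 15.4) = 0.577 / 2.725 = 0.2118.

Y_obs ≈ 0.212 g VSS/g soluble BOD₅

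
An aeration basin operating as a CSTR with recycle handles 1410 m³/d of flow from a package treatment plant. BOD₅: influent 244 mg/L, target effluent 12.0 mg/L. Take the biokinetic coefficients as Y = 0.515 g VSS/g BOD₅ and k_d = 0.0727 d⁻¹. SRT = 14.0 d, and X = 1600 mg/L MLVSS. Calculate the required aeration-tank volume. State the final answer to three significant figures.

V ≈ 731 m³

Steady-state biomass mass balance: V·X·(1 + k_d·θ_c) = Y·Q·(S₀ − S)·θ_c, so V = 0.515 × 1410 × (244 − 12.0) × 14.0 / [1600 × (1 + 0.0727 × 14.0)] = 2.36×10^6 / 3228 = 730.5 m³.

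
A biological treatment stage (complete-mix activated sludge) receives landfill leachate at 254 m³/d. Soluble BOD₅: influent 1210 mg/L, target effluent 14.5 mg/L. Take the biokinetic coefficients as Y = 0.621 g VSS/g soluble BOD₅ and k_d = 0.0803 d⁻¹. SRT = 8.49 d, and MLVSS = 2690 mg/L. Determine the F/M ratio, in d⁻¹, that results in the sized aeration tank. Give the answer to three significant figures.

F/M ≈ 0.323 d⁻¹

From the SRT design equation V = Y Q (S₀−S) θ_c / [X (1 + k_d θ_c)] = 0.621 × 254 × (1210 − 14.5) × 8.49 / [2690 × (1 + 0.0803 × 8.49)] = 1.6×10^6 / 4524 = 353.9 m³.
F/M = applied load / biomass = Q·S₀/(V·X) = 254 × 1210 / (353.9 × 2690) = 0.3228 d⁻¹.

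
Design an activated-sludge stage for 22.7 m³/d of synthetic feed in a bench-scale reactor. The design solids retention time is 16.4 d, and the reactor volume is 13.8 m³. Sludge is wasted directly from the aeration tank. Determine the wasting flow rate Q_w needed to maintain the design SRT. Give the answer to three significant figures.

Q_w ≈ 0.841 m³/d

With mixed-liquor wasting, θ_c = V/Q_w, so Q_w = V/θ_c = 13.80/16.4 = 0.8415 m³/d.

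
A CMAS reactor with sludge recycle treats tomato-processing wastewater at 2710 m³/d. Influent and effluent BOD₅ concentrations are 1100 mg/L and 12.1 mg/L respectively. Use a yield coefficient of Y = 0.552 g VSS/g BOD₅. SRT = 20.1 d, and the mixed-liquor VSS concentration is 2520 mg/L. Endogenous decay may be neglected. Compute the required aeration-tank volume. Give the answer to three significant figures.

V ≈ 13000 m³

V·X = Y·Q·ΔS·θ_c gives V = 0.552 × 2710 × (1100 − 12.1) × 20.1 / 2520 = 12981 m³.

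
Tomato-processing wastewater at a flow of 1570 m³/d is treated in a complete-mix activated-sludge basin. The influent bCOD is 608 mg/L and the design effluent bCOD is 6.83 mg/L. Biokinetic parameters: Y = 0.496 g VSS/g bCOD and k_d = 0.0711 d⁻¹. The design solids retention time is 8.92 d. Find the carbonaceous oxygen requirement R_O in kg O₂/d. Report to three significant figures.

Y_obs = Y / (1 + k_d θ_c) = 0.496 / (1 + 0.0711 × 8.92) = 0.496 / 1.634 = 0.3035.
Substrate removed = Q·(S₀ − S) = 1570 m³/d × (608 − 6.83) g/m³ = 9.44×10^5 g/d = 943.8 kg/d.
Net sludge production P_X = 0.3035 × 943.8 = 286.5 kg VSS/d.
R_O = Q·(S₀ − S) − 1.42·P_X = 943.8 − 1.42 × 286.5 = 537.1 kg O₂/d.

R_O ≈ 537 kg O₂/d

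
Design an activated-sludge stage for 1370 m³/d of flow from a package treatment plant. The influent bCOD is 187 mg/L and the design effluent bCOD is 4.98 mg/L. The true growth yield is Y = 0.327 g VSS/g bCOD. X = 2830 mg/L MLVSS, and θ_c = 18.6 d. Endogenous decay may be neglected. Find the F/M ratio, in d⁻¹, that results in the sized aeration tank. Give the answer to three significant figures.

With k_d = 0 the design equation reduces to V = Y Q (S₀−S) θ_c / X = 0.327 × 1370 × (187 − 4.98) × 18.6 / 2830 = 535.9 m³.
F/M = Q·S₀ / (V·X) = 1370 × 187 / (535.9 × 2830) = 0.1689 g bCOD·(g VSS·d)⁻¹.

F/M ≈ 0.169 d⁻¹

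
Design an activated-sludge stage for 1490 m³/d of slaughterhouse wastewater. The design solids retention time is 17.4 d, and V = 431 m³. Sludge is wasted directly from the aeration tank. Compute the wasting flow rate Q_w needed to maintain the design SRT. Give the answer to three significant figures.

Q_w ≈ 24.8 m³/d

With mixed-liquor wasting, θ_c = V/Q_w, so Q_w = V/θ_c = 431.0/17.4 = 24.77 m³/d.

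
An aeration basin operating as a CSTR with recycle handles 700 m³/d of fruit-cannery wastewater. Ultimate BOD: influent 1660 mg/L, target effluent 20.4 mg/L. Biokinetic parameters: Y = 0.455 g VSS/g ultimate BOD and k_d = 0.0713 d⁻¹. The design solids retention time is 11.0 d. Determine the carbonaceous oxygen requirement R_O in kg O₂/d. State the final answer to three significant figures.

Observed yield with endogenous decay: Y_obs = Y / (1 + k_d·θ_c) = 0.455 / (1 + 0.0713 × 11.0) = 0.455 / 1.784 = 0.2550 g VSS/g ultimate BOD.
Mass of ultimate BOD removed per day: Q(S₀ − S) = 700 × 1640 g/m³ = 1148 kg/d.
Biomass synthesised: P_X = Y_obs × 1148 = 292.7 kg VSS/d.
Carbonaceous O₂ demand = substrate oxidised − cell-mass equivalent = 1148 − 1.42 × 292.7 = 732.1 kg O₂/d.

R_O ≈ 732 kg O₂/d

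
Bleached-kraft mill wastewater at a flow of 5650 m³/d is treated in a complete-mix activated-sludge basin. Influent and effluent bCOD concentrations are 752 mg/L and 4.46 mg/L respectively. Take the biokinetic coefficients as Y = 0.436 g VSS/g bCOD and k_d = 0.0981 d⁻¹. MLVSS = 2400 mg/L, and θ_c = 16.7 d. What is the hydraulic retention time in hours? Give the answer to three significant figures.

Rearranging the biomass balance for a CMAS with decay, V = Y·Q·ΔS·θ_c / [X·(1+k_d θ_c)] = 0.436 × 5650 × (752 − 4.46) × 16.7 / [2400 × (1 + 0.0981 × 16.7)] = 3.08×10^7 / 6332 = 4857 m³.
τ = V/Q = 4857/5650 = 0.8596 d, or 20.63 h.

τ ≈ 20.6 h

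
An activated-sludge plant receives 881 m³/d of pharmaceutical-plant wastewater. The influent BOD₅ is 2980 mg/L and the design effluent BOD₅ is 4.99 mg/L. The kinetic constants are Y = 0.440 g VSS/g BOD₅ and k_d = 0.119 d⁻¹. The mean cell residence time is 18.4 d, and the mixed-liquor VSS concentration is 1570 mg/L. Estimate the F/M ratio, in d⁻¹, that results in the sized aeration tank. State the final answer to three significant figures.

From the SRT design equation V = Y Q (S₀−S) θ_c / [X (1 + k_d θ_c)] = 0.440 × 881 × (2980 − 4.99) × 18.4 / [1570 × (1 + 0.119 × 18.4)] = 2.12×10^7 / 5008 = 4237 m³.
F/M = Q·S₀ / (V·X) = 881 × 2980 / (4237 × 1570) = 0.3946 g BOD₅·(g VSS·d)⁻¹.

F/M ≈ 0.395 d⁻¹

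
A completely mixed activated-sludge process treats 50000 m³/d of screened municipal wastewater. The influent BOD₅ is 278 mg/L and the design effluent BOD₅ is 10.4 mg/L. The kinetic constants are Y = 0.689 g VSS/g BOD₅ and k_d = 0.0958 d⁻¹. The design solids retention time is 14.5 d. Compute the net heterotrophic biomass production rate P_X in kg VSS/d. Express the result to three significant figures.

P_X ≈ 3860 kg VSS/d

Y_obs = Y / (1 + k_d θ_c) = 0.689 / (1 + 0.0958 × 14.5) = 0.689 / 2.389 = 0.2884.
Mass of BOD₅ removed per day: Q(S₀ − S) = 50000 × 267.6 g/m³ = 13380 kg/d.
So the net sludge growth is P_X = 0.2884 × 13380 = 3859 kg VSS/d.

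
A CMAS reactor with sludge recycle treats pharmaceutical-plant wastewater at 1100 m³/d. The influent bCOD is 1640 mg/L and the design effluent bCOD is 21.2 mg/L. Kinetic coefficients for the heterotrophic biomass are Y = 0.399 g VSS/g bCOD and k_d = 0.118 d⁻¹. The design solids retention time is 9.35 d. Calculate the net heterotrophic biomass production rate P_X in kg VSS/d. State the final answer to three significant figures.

Observed yield with endogenous decay: Y_obs = Y / (1 + k_d·θ_c) = 0.399 / (1 + 0.118 × 9.35) = 0.399 / 2.103 = 0.1897 g VSS/g bCOD.
Substrate removed = Q·(S₀ − S) = 1100 m³/d × (1640 − 21.2) g/m³ = 1.78×10^6 g/d = 1781 kg/d.
Biomass produced: P_X = Y_obs·Q·ΔS = 0.1897 × 1781 ≈ 337.8 kg VSS/d.

P_X ≈ 338 kg VSS/d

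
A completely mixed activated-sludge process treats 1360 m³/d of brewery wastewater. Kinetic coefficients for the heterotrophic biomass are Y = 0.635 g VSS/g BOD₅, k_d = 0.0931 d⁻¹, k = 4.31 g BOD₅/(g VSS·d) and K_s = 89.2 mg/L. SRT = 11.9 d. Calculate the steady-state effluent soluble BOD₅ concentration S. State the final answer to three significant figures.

For a completely mixed reactor with recycle the Lawrence–McCarty relation gives S = K_s·(1 + k_d·θ_c) / [θ_c·(Y·k − k_d) − 1] = 89.2 × (1 + 0.0931 × 11.9) / [11.9 × (0.635 × 4.31 − 0.0931) − 1] = 188.0 / 30.46 = 6.173 mg/L.

S ≈ 6.17 mg/L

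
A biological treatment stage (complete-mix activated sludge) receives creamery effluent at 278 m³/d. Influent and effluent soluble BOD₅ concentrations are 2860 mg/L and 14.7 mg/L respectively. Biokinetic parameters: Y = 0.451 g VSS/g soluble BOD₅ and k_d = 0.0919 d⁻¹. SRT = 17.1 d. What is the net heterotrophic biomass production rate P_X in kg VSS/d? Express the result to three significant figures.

Observed yield with endogenous decay: Y_obs = Y / (1 + k_d·θ_c) = 0.451 / (1 + 0.0919 × 17.1) = 0.451 / 2.571 = 0.1754 g VSS/g soluble BOD₅.
Substrate removed = Q·(S₀ − S) = 278 m³/d × (2860 − 14.7) g/m³ = 7.91×10^5 g/d = 791.0 kg/d.
So the net sludge growth is P_X = 0.1754 × 791.0 = 138.7 kg VSS/d.

P_X ≈ 139 kg VSS/d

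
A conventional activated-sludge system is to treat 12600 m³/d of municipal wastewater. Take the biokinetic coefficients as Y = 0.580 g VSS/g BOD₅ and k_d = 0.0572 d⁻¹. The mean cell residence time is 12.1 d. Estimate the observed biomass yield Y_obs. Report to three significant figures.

Observed yield with endogenous decay: Y_obs = Y / (1 + k_d·θ_c) = 0.580 / (1 + 0.0572 × 12.1) = 0.580 / 1.692 = 0.3428 g VSS/g BOD₅.

Y_obs ≈ 0.343 g VSS/g BOD₅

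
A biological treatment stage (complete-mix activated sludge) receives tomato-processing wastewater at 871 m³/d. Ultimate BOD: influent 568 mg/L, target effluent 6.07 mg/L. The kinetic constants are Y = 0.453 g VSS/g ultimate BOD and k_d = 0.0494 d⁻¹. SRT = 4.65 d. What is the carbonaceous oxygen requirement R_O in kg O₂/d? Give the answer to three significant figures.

R_O ≈ 233 kg O₂/d

Correct the yield for decay: Y_obs = Y/(1 + k_d θ_c) = 0.453 / (1 + 0.0494 × 4.65) = 0.453 / 1.230 = 0.3684.
Substrate removed = Q·(S₀ − S) = 871 m³/d × (568 − 6.07) g/m³ = 4.89×10^5 g/d = 489.4 kg/d.
P_X = Y_obs·Q·(S₀ − S) = 0.3684 × 489.4 = 180.3 kg VSS/d.
R_O = Q·ΔS − 1.42 P_X = 489.4 − 256.0 = 233.4 kg O₂/d.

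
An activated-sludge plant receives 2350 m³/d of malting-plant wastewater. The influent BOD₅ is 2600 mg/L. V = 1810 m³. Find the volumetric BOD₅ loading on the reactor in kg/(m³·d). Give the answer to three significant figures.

L_v ≈ 3.38 kg BOD₅/(m³·d)

Volumetric loading L_v = Q·S₀ / V = 2350 × 2600 g/m³ / 1810 m³ = 3376 g/(m³·d) = 3.376 kg BOD₅/(m³·d).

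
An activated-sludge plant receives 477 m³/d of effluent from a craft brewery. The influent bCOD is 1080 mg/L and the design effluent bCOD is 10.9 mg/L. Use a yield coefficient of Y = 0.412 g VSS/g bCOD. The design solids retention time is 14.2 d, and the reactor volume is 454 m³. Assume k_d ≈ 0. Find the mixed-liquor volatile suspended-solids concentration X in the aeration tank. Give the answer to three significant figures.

X ≈ 6570 mg/L

Without decay, X = Y Q (S₀−S) θ_c / V = 0.412 × 477 × (1080 − 10.9) × 14.2 / 454 = 6572 mg/L.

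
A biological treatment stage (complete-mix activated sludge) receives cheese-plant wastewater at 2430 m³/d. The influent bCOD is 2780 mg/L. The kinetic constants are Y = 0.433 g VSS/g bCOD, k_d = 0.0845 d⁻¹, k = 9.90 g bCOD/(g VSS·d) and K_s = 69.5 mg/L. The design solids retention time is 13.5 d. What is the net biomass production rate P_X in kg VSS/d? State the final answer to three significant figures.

For a completely mixed reactor with recycle the Lawrence–McCarty relation gives S = K_s·(1 + k_d·θ_c) / [θ_c·(Y·k − k_d) − 1] = 69.5 × (1 + 0.0845 × 13.5) / [13.5 × (0.433 × 9.90 − 0.0845) − 1] = 148.8 / 55.73 = 2.670 mg/L.
Observed yield with endogenous decay: Y_obs = Y / (1 + k_d·θ_c) = 0.433 / (1 + 0.0845 × 13.5) = 0.433 / 2.141 = 0.2023 g VSS/g bCOD.
Q·(S₀ − S) = 2430 × (2780 − 2.67) × 10⁻³ = 6749 kg/d removed.
Net biomass production P_X = Y_obs × Q·(S₀ − S) = 0.2023 × 6749 = 1365 kg VSS/d.

P_X ≈ 1370 kg VSS/d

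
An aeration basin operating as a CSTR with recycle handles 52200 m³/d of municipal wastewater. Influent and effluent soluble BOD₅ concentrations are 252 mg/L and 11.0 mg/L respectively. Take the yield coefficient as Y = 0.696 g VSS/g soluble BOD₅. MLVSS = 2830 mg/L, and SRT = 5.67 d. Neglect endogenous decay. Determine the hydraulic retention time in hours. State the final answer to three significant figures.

With k_d = 0 the design equation reduces to V = Y Q (S₀−S) θ_c / X = 0.696 × 52200 × (252 − 11.0) × 5.67 / 2830 = 17543 m³.
Hydraulic retention time τ = V/Q = 17543 / 52200 = 0.3361 d = 8.066 h.

τ ≈ 8.07 h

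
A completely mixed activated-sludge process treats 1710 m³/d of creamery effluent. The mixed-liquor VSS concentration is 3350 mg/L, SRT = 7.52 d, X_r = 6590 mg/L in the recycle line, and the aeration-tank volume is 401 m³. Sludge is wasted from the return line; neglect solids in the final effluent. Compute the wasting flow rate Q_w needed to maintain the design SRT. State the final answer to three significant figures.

Q_w = (V·X)/(θ_c X_r) = 401.0 × 3350 / (7.52 × 6590) = 27.11 m³/d.

Q_w ≈ 27.1 m³/d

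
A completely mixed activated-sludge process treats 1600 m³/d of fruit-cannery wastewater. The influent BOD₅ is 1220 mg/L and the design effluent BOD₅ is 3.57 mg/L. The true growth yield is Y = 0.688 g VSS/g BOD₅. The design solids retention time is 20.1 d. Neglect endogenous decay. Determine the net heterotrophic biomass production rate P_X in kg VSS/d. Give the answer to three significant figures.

Since k_d ≈ 0, Y_obs = Y = 0.688 g VSS/g BOD₅.
Q·(S₀ − S) = 1600 × (1220 − 3.57) × 10⁻³ = 1946 kg/d removed.
P_X = Y_obs · Q(S₀ − S) = 0.6880 × 1946 = 1339 kg VSS/d.

P_X ≈ 1340 kg VSS/d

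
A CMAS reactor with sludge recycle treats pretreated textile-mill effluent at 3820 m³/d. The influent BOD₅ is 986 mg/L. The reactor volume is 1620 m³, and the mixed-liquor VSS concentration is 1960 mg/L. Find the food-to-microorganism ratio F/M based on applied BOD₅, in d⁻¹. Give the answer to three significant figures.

F/M ≈ 1.19 d⁻¹

Food-to-microorganism ratio F/M = Q S₀ / (V X) = 3820 × 986 / (1620 × 1960) = 1.186 d⁻¹.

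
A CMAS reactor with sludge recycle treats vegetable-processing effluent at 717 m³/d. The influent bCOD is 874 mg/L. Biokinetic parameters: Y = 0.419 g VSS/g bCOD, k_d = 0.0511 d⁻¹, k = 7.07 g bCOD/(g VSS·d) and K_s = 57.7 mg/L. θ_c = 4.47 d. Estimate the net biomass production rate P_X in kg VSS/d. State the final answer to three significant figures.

For a completely mixed reactor with recycle the Lawrence–McCarty relation gives S = K_s·(1 + k_d·θ_c) / [θ_c·(Y·k − k_d) − 1] = 57.7 × (1 + 0.0511 × 4.47) / [4.47 × (0.419 × 7.07 − 0.0511) − 1] = 70.88 / 12.01 = 5.900 mg/L.
The observed yield is Y_obs = Y/(1 + k_d·θ_c) = 0.419 / (1 + 0.0511 × 4.47) = 0.419 / 1.228 = 0.3411 g VSS per g bCOD removed.
Q·(S₀ − S) = 717 × (874 − 5.90) × 10⁻³ = 622.4 kg/d removed.
Net biomass production P_X = Y_obs × Q·(S₀ − S) = 0.3411 × 622.4 = 212.3 kg VSS/d.

P_X ≈ 212 kg VSS/d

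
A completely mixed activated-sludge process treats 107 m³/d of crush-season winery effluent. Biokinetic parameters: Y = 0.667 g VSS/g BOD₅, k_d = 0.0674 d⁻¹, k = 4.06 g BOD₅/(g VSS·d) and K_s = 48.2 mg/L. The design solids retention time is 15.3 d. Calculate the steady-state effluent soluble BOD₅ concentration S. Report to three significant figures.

S ≈ 2.48 mg/L

Effluent substrate depends only on kinetics and SRT: S = K_s(1 + k_d θ_c) / [θ_c(Yk − k_d) − 1] = 48.2 × (1 + 0.0674 × 15.3) / [15.3 × (0.667 × 4.06 − 0.0674) − 1] = 97.90 / 39.40 = 2.485 mg/L.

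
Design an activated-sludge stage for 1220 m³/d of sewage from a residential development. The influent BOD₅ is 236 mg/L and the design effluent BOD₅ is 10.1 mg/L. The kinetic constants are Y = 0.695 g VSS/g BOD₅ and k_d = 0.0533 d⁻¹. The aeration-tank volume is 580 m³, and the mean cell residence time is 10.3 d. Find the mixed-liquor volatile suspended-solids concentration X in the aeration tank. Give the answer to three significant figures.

X ≈ 2200 mg/L

Solving the biomass balance for X: X = Y Q (S₀−S) θ_c / [V (1+k_d θ_c)] = 0.695 × 1220 × (236 − 10.1) × 10.3 / [580 × (1 + 0.0533 × 10.3)] = 2196 mg/L.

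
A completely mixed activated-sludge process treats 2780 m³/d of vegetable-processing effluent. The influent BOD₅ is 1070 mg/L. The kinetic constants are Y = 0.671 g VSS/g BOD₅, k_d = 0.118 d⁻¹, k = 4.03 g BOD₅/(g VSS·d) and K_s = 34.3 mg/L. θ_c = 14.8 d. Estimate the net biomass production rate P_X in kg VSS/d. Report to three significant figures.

P_X ≈ 725 kg VSS/d

From the Monod/SRT balance for a CMAS, S = K_s·(1+k_d θ_c)/[θ_c·(Y k − k_d) − 1] = 34.3 × (1 + 0.118 × 14.8) / [14.8 × (0.671 × 4.03 − 0.118) − 1] = 94.20 / 37.27 = 2.527 mg/L.
The observed yield is Y_obs = Y/(1 + k_d·θ_c) = 0.671 / (1 + 0.118 × 14.8) = 0.671 / 2.746 = 0.2443 g VSS per g BOD₅ removed.
Mass of BOD₅ removed per day: Q(S₀ − S) = 2780 × 1067 g/m³ = 2968 kg/d.
Biomass produced: P_X = Y_obs·Q·ΔS = 0.2443 × 2968 ≈ 725.0 kg VSS/d.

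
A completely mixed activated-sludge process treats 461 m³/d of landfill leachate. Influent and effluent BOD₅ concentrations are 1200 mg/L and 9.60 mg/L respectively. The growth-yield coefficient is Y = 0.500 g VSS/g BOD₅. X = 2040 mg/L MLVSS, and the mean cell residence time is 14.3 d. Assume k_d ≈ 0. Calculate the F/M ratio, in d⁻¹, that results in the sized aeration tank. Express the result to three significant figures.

Biomass mass balance (decay neglected): V·X = Y·Q·(S₀ − S)·θ_c, so V = 0.500 × 461 × (1200 − 9.60) × 14.3 / 2040 = 1923 m³.
Food-to-microorganism ratio F/M = Q S₀ / (V X) = 461 × 1200 / (1923 × 2040) = 0.1410 d⁻¹.

F/M ≈ 0.141 d⁻¹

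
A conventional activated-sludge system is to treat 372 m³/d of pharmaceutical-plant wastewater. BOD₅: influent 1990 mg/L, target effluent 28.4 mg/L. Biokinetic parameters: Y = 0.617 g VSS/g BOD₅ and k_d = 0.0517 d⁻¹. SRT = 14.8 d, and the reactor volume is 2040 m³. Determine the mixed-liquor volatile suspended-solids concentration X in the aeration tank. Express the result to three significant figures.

X ≈ 1850 mg/L

From V·X·(1 + k_d·θ_c) = Y·Q·(S₀ − S)·θ_c: X = 0.617 × 372 × (1990 − 28.4) × 14.8 / [2040 × (1 + 0.0517 × 14.8)] = 1850 mg/L.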